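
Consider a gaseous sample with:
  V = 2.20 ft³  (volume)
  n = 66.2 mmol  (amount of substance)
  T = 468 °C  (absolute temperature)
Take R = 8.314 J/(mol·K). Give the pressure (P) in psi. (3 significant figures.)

0.950 psi

P is given directly by: P = nRT/V.
V = 2.20 ft³ = 0.06230 m³; n = 66.2 mmol = 0.06620 mol; T = 468 °C = 741.1 K; R = 8.314 J/(mol·K).
P = 6548 Pa  (the unit combination reduces to kg/(m·s²) = Pa)
6548 Pa × (1 psi / 6895 Pa) = 0.9497 psi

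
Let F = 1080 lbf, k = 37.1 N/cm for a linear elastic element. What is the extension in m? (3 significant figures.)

1.29 m

Rearranging: x = F/k.
F = 1080 lbf = 4804 N; k = 37.1 N/cm = 3710 N/m.
x = 1.295 m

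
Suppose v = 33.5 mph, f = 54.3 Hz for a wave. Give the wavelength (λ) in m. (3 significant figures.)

Rearranging: λ = v/f.
v = 33.5 mph = 14.98 m/s; f = 54.3 Hz.
λ = 0.2758 m

0.276 m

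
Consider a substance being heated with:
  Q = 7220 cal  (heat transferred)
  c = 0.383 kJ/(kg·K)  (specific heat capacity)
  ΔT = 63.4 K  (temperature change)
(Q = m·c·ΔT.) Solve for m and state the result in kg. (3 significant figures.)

1.24 kg

Solving Q = m·c·ΔT for m: m = Q/(c·ΔT).
Q = 7220 cal = 30208 J; c = 0.383 kJ/(kg·K) = 383.0 J/(kg·K); ΔT = 63.4 K.
m = 1.244 kg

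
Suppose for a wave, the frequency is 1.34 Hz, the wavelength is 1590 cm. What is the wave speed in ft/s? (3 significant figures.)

Directly: v = fλ.
f = 1.34 Hz; λ = 1590 cm = 15.90 m.
v = 21.31 m/s
21.31 m/s × (1 ft/s / 0.3048 m/s) = 69.90 ft/s

69.9 ft/s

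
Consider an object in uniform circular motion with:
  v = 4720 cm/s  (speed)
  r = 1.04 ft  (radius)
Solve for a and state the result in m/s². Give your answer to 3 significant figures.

Directly: a = v²/r.
v = 4720 cm/s = 47.20 m/s; r = 1.04 ft = 0.3170 m.
a = 7028 m/s²

7030 m/s²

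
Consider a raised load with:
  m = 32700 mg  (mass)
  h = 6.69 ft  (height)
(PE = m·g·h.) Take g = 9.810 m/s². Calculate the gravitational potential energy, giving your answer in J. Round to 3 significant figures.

Directly: PE = mgh.
m = 32700 mg = 0.03270 kg; h = 6.69 ft = 2.039 m; g = 9.810 m/s².
PE = 0.6541 J

0.654 J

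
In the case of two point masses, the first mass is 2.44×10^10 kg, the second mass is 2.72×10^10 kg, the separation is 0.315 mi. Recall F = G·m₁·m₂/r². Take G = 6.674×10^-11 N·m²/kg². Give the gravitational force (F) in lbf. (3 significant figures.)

38700 lbf

From Newton's law of gravitation: F = Gm₁m₂/r².
m₁ = 2.44×10^10 kg; m₂ = 2.72×10^10 kg; r = 0.315 mi = 506.9 m; G = 6.674×10^-11 N·m²/kg².
F = 1.724×10^5 N
1.724×10^5 N × (1 lbf / 4.448 N) = 38747 lbf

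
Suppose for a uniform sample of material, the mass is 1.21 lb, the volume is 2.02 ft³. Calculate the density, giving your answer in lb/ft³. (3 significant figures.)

Directly: ρ = m/V.
m = 1.21 lb = 0.5488 kg; V = 2.02 ft³ = 0.05720 m³.
ρ = 9.595 kg/m³
9.595 kg/m³ × (1 lb/ft³ / 16.02 kg/m³) = 0.5990 lb/ft³

0.599 lb/ft³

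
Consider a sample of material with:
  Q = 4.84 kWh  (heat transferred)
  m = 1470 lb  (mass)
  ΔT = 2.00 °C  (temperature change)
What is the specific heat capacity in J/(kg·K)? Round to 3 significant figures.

13100 J/(kg·K)

Rearranging: c = Q/(m·ΔT).
Q = 4.84 kWh = 1.742×10^7 J; m = 1470 lb = 666.8 kg; ΔT = 2.00 °C = 2.000 K.
c = 13066 J/(kg·K)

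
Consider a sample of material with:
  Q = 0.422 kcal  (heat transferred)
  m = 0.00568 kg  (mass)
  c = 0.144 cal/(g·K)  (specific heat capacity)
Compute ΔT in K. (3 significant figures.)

516 K

Rearranging Q = m·c·ΔT for ΔT: ΔT = Q/(m·c).
Q = 0.422 kcal = 1766 J; m = 0.00568 kg; c = 0.144 cal/(g·K) = 602.5 J/(kg·K).
ΔT = 515.9 K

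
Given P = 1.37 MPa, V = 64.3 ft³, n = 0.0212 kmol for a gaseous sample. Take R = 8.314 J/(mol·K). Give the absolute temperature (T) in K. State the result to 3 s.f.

From the ideal-gas law: T = PV/(nR).
P = 1.37 MPa = 1.370×10^6 Pa; V = 64.3 ft³ = 1.821 m³; n = 0.0212 kmol = 21.20 mol; R = 8.314 J/(mol·K).
T = 14152 K

14200 K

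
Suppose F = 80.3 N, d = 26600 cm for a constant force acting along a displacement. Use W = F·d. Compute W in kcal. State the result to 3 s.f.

5.11 kcal

Directly: W = F·d.
F = 80.3 N; d = 26600 cm = 266.0 m.
W = 21360 J
21360 J × (1 kcal / 4184 J) = 5.105 kcal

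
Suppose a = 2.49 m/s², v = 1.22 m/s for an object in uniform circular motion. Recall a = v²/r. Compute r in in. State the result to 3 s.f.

Solving a = v²/r for r: r = v²/a.
a = 2.49 m/s²; v = 1.22 m/s.
r = 0.5978 m
0.5978 m × (1 in / 0.02540 m) = 23.53 in

23.5 in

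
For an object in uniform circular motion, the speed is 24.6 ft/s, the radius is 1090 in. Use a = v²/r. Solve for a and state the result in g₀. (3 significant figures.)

0.207 g₀

Directly: a = v²/r.
v = 24.6 ft/s = 7.498 m/s; r = 1090 in = 27.69 m.
a = 2.031 m/s²
2.031 m/s² × (1 g₀ / 9.807 m/s²) = 0.2071 g₀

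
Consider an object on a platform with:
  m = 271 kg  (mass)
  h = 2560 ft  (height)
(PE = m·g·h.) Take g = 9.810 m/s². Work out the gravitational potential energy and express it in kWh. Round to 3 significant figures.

Directly: PE = mgh.
m = 271 kg; h = 2560 ft = 780.3 m; g = 9.810 m/s².
PE = 2.074×10^6 J  (the unit combination reduces to kg·m²/s² = J)
2.074×10^6 J × (1 kWh / 3.600×10^6 J) = 0.5762 kWh

0.576 kWh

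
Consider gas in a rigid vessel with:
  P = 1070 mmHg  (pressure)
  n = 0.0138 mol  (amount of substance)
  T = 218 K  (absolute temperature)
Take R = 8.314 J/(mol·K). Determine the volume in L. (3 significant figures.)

Rearranging: V = nRT/P.
P = 1070 mmHg = 1.427×10^5 Pa; n = 0.0138 mol; T = 218 K; R = 8.314 J/(mol·K).
V = 1.753×10^-4 m³
1.753×10^-4 m³ × (1 L / 0.001000 m³) = 0.1753 L

0.175 L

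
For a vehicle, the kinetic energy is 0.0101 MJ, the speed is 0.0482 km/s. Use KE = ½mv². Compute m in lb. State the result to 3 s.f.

Rearranging: m = 2·KE/v².
KE = 0.0101 MJ = 10100 J; v = 0.0482 km/s = 48.20 m/s.
m = 8.695 kg
8.695 kg × (1 lb / 0.4536 kg) = 19.17 lb

19.2 lb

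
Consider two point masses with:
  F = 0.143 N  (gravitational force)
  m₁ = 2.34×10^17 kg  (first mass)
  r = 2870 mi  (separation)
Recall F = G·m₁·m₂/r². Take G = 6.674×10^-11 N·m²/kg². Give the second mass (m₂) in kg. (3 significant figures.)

1.95×10^5 kg

Solving F = G·m₁·m₂/r² for m₂: m₂ = F·r²/(G·m₁).
F = 0.143 N; m₁ = 2.34×10^17 kg; r = 2870 mi = 4.619×10^6 m; G = 6.674×10^-11 N·m²/kg².
m₂ = 1.953×10^5 kg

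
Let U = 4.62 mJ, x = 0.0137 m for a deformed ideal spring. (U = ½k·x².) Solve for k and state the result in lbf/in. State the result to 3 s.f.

Rearranging: k = 2U/x².
U = 4.62 mJ = 0.004620 J; x = 0.0137 m.
k = 49.23 N/m
49.23 N/m × (1 lbf/in / 175.1 N/m) = 0.2811 lbf/in

0.281 lbf/in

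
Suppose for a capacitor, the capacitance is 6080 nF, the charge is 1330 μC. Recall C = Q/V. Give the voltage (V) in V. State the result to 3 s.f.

Rearranging C = Q/V for V: V = Q/C.
C = 6080 nF = 6.080×10^-6 F; Q = 1330 μC = 0.001330 C.
V = 218.8 V

219 V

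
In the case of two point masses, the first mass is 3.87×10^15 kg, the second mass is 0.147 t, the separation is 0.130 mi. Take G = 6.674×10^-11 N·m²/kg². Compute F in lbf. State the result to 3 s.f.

195 lbf

Directly: F = Gm₁m₂/r².
m₁ = 3.87×10^15 kg; m₂ = 0.147 t = 147.0 kg; r = 0.130 mi = 209.2 m; G = 6.674×10^-11 N·m²/kg².
F = 867.4 N
867.4 N × (1 lbf / 4.448 N) = 195.0 lbf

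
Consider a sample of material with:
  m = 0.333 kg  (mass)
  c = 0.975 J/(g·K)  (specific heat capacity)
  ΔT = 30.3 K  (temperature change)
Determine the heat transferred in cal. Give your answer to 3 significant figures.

2350 cal

Directly: Q = mcΔT.
m = 0.333 kg; c = 0.975 J/(g·K) = 975.0 J/(kg·K); ΔT = 30.3 K.
Q = 9838 J
9838 J × (1 cal / 4.184 J) = 2351 cal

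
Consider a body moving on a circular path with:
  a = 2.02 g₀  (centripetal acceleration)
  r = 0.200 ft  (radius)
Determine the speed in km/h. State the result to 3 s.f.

Solving a = v²/r for v: v = √(a·r).
a = 2.02 g₀ = 19.81 m/s²; r = 0.200 ft = 0.06096 m.
v = 1.099 m/s
1.099 m/s × (1 km/h / 0.2778 m/s) = 3.956 km/h

3.96 km/h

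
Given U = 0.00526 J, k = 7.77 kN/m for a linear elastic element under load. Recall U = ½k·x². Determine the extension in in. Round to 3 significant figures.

Solving U = ½k·x² for x: x = √(2U/k).
U = 0.00526 J; k = 7.77 kN/m = 7770 N/m.
x = 0.001164 m
0.001164 m × (1 in / 0.02540 m) = 0.04581 in

0.0458 in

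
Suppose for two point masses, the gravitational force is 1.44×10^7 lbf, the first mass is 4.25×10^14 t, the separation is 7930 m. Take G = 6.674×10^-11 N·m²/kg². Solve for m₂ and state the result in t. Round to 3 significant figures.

Solving F = G·m₁·m₂/r² for m₂: m₂ = F·r²/(G·m₁).
F = 1.44×10^7 lbf = 6.405×10^7 N; m₁ = 4.25×10^14 t = 4.250×10^17 kg; r = 7930 m; G = 6.674×10^-11 N·m²/kg².
m₂ = 1.420×10^8 kg
1.420×10^8 kg × (1 t / 1000 kg) = 1.420×10^5 t

1.42×10^5 t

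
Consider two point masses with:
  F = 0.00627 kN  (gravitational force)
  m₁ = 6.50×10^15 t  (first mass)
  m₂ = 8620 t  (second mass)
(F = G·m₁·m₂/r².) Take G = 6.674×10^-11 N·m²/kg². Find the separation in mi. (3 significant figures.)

Rearranging F = G·m₁·m₂/r² for r: r = √(G·m₁m₂/F).
F = 0.00627 kN = 6.270 N; m₁ = 6.50×10^15 t = 6.500×10^18 kg; m₂ = 8620 t = 8.620×10^6 kg; G = 6.674×10^-11 N·m²/kg².
r = 2.442×10^7 m
2.442×10^7 m × (1 mi / 1609 m) = 15175 mi

15200 mi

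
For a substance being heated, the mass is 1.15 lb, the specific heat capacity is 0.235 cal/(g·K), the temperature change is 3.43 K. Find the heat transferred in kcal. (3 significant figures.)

Directly: Q = mcΔT.
m = 1.15 lb = 0.5216 kg; c = 0.235 cal/(g·K) = 983.2 J/(kg·K); ΔT = 3.43 K.
Q = 1759 J
1759 J × (1 kcal / 4184 J) = 0.4205 kcal

0.420 kcal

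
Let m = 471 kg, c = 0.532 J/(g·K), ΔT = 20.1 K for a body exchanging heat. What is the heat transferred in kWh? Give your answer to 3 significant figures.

Q is given directly by: Q = mcΔT.
m = 471 kg; c = 0.532 J/(g·K) = 532.0 J/(kg·K); ΔT = 20.1 K.
Q = 5.036×10^6 J  (the unit combination reduces to kg·m²/s² = J)
5.036×10^6 J × (1 kWh / 3.600×10^6 J) = 1.399 kWh

1.40 kWh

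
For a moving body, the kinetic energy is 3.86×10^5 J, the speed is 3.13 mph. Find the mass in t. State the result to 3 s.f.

394 t

Rearranging KE = ½mv² for m: m = 2·KE/v².
KE = 3.86×10^5 J; v = 3.13 mph = 1.399 m/s.
m = 3.943×10^5 kg
3.943×10^5 kg × (1 t / 1000 kg) = 394.3 t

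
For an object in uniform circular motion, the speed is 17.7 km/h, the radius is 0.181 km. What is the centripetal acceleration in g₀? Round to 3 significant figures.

a is given directly by: a = v²/r.
v = 17.7 km/h = 4.917 m/s; r = 0.181 km = 181.0 m.
a = 0.1336 m/s²
0.1336 m/s² × (1 g₀ / 9.807 m/s²) = 0.01362 g₀

0.0136 g₀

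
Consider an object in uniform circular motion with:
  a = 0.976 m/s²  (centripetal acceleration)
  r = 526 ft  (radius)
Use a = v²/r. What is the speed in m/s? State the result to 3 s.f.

Rearranging: v = √(a·r).
a = 0.976 m/s²; r = 526 ft = 160.3 m.
v = 12.51 m/s

12.5 m/s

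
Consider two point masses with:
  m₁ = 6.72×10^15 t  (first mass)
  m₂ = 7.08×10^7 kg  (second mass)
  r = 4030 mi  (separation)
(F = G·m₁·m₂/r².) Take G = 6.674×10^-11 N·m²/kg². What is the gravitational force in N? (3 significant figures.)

755 N

From Newton's law of gravitation: F = Gm₁m₂/r².
m₁ = 6.72×10^15 t = 6.720×10^18 kg; m₂ = 7.08×10^7 kg; r = 4030 mi = 6.486×10^6 m; G = 6.674×10^-11 N·m²/kg².
F = 754.9 N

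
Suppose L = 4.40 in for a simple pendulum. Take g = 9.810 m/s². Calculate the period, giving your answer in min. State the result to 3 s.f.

Directly: T = 2π√(L/g).
L = 4.40 in = 0.1118 m; g = 9.810 m/s².
T = 0.6706 s
0.6706 s × (1 min / 60.00 s) = 0.01118 min

0.0112 min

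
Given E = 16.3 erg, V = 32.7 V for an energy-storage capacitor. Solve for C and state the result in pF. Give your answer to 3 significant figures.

Rearranging: C = 2E/V².
E = 16.3 erg = 1.630×10^-6 J; V = 32.7 V.
C = 3.049×10^-9 F
3.049×10^-9 F × (1 pF / 1.000×10^-12 F) = 3049 pF

3050 pF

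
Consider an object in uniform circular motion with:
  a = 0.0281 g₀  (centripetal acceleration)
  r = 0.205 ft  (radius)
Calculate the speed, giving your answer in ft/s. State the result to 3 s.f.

Rearranging: v = √(a·r).
a = 0.0281 g₀ = 0.2756 m/s²; r = 0.205 ft = 0.06248 m.
v = 0.1312 m/s
0.1312 m/s × (1 ft/s / 0.3048 m/s) = 0.4305 ft/s

0.431 ft/s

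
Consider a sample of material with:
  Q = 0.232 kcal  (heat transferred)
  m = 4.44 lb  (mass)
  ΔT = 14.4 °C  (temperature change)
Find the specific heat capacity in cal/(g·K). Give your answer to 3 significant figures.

0.00800 cal/(g·K)

Rearranging Q = m·c·ΔT for c: c = Q/(m·ΔT).
Q = 0.232 kcal = 970.7 J; m = 4.44 lb = 2.014 kg; ΔT = 14.4 °C = 14.40 K.
c = 33.47 J/(kg·K)
33.47 J/(kg·K) × (1 cal/(g·K) / 4184 J/(kg·K)) = 0.008000 cal/(g·K)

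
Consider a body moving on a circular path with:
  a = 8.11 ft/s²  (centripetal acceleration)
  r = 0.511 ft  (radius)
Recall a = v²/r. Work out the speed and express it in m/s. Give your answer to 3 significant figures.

0.620 m/s

Solving a = v²/r for v: v = √(a·r).
a = 8.11 ft/s² = 2.472 m/s²; r = 0.511 ft = 0.1558 m.
v = 0.6205 m/s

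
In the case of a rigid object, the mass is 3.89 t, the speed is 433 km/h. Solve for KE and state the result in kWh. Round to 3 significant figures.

KE is given directly by: KE = ½mv².
m = 3.89 t = 3890 kg; v = 433 km/h = 120.3 m/s.
KE = 2.814×10^7 J
2.814×10^7 J × (1 kWh / 3.600×10^6 J) = 7.816 kWh

7.82 kWh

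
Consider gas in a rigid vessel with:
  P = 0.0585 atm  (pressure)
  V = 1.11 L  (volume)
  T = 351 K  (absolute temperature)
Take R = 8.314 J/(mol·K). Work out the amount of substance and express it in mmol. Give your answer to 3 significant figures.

Rearranging PV = nRT for n: n = PV/(RT).
P = 0.0585 atm = 5928 Pa; V = 1.11 L = 0.001110 m³; T = 351 K; R = 8.314 J/(mol·K).
n = 0.002255 mol
0.002255 mol × (1 mmol / 0.001000 mol) = 2.255 mmol

2.25 mmol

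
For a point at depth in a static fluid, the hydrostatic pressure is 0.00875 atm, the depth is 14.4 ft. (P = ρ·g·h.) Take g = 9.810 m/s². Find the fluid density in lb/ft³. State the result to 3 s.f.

Solving P = ρ·g·h for ρ: ρ = P/(g·h).
P = 0.00875 atm = 886.6 Pa; h = 14.4 ft = 4.389 m; g = 9.810 m/s².
ρ = 20.59 kg/m³
20.59 kg/m³ × (1 lb/ft³ / 16.02 kg/m³) = 1.285 lb/ft³

1.29 lb/ft³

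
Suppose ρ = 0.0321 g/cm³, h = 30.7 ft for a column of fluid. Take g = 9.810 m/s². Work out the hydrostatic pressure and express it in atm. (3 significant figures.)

Directly: P = ρgh.
ρ = 0.0321 g/cm³ = 32.10 kg/m³; h = 30.7 ft = 9.357 m; g = 9.810 m/s².
P = 2947 Pa  (the unit combination reduces to kg/(m·s²) = Pa)
2947 Pa × (1 atm / 1.013×10^5 Pa) = 0.02908 atm

0.0291 atm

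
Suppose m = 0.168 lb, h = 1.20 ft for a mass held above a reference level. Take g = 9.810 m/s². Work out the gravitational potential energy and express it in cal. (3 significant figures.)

PE is given directly by: PE = mgh.
m = 0.168 lb = 0.07620 kg; h = 1.20 ft = 0.3658 m; g = 9.810 m/s².
PE = 0.2734 J
0.2734 J × (1 cal / 4.184 J) = 0.06535 cal

0.0654 cal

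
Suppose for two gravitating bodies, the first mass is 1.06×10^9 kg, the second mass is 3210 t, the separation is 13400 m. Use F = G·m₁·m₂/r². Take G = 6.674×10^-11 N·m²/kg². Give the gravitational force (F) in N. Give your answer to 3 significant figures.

0.00126 N

From Newton's law of gravitation: F = Gm₁m₂/r².
m₁ = 1.06×10^9 kg; m₂ = 3210 t = 3.210×10^6 kg; r = 13400 m; G = 6.674×10^-11 N·m²/kg².
F = 0.001265 N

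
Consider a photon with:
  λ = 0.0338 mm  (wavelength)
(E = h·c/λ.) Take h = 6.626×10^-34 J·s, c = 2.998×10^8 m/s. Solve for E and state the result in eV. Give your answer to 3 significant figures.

0.0367 eV

E is given directly by: E = hc/λ.
λ = 0.0338 mm = 3.380×10^-5 m; h = 6.626×10^-34 J·s; c = 2.998×10^8 m/s.
E = 5.877×10^-21 J  (the unit combination reduces to kg·m²/s² = J)
5.877×10^-21 J × (1 eV / 1.602×10^-19 J) = 0.03668 eV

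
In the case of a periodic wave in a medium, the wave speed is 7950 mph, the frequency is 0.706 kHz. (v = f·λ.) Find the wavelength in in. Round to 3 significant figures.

Rearranging: λ = v/f.
v = 7950 mph = 3554 m/s; f = 0.706 kHz = 706.0 Hz.
λ = 5.034 m
5.034 m × (1 in / 0.02540 m) = 198.2 in

198 in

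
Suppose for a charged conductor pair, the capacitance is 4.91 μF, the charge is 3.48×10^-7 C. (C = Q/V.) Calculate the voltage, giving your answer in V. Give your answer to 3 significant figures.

0.0709 V

Solving C = Q/V for V: V = Q/C.
C = 4.91 μF = 4.910×10^-6 F; Q = 3.48×10^-7 C.
V = 0.07088 V  (the unit combination reduces to kg·m²/(A·s³) = V)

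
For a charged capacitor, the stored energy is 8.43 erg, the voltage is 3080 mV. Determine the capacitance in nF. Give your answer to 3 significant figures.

Rearranging E = ½C·V² for C: C = 2E/V².
E = 8.43 erg = 8.430×10^-7 J; V = 3080 mV = 3.080 V.
C = 1.777×10^-7 F
1.777×10^-7 F × (1 nF / 1.000×10^-9 F) = 177.7 nF

178 nF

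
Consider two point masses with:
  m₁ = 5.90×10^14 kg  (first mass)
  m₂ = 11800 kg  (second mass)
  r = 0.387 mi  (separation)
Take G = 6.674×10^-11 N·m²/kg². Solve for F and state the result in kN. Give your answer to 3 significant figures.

From Newton's law of gravitation: F = Gm₁m₂/r².
m₁ = 5.90×10^14 kg; m₂ = 11800 kg; r = 0.387 mi = 622.8 m; G = 6.674×10^-11 N·m²/kg².
F = 1198 N
1198 N × (1 kN / 1000 N) = 1.198 kN

1.20 kN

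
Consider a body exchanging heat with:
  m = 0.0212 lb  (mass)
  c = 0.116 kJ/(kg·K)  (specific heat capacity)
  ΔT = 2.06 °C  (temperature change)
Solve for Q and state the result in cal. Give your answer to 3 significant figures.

0.549 cal

Directly: Q = mcΔT.
m = 0.0212 lb = 0.009616 kg; c = 0.116 kJ/(kg·K) = 116.0 J/(kg·K); ΔT = 2.06 °C = 2.060 K.
Q = 2.298 J
2.298 J × (1 cal / 4.184 J) = 0.5492 cal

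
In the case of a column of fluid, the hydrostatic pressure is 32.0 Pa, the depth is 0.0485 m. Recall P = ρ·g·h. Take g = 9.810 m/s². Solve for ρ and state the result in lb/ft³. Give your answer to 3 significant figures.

Solving P = ρ·g·h for ρ: ρ = P/(g·h).
P = 32.0 Pa; h = 0.0485 m; g = 9.810 m/s².
ρ = 67.26 kg/m³
67.26 kg/m³ × (1 lb/ft³ / 16.02 kg/m³) = 4.199 lb/ft³

4.20 lb/ft³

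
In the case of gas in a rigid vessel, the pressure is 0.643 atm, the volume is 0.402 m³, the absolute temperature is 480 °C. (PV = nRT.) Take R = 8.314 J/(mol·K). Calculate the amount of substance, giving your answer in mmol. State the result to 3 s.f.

Rearranging PV = nRT for n: n = PV/(RT).
P = 0.643 atm = 65152 Pa; V = 0.402 m³; T = 480 °C = 753.1 K; R = 8.314 J/(mol·K).
n = 4.183 mol
4.183 mol × (1 mmol / 0.001000 mol) = 4183 mmol

4180 mmol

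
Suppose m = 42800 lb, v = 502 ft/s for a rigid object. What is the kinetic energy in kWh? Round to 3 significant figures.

63.1 kWh

Directly: KE = ½mv².
m = 42800 lb = 19414 kg; v = 502 ft/s = 153.0 m/s.
KE = 2.273×10^8 J  (the unit combination reduces to kg·m²/s² = J)
2.273×10^8 J × (1 kWh / 3.600×10^6 J) = 63.13 kWh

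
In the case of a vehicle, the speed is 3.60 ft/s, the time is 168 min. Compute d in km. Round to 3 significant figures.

11.1 km

Rearranging: d = v·t.
v = 3.60 ft/s = 1.097 m/s; t = 168 min = 10080 s.
d = 11061 m
11061 m × (1 km / 1000 m) = 11.06 km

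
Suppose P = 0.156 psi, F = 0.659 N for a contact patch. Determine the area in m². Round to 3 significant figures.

Rearranging: A = F/P.
P = 0.156 psi = 1076 Pa; F = 0.659 N.
A = 6.127×10^-4 m²

6.13×10^-4 m²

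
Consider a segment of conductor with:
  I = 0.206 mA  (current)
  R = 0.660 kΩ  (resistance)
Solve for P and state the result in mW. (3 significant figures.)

Directly: P = I²R.
I = 0.206 mA = 2.060×10^-4 A; R = 0.660 kΩ = 660.0 Ω.
P = 2.801×10^-5 W  (the unit combination reduces to kg·m²/s³ = W)
2.801×10^-5 W × (1 mW / 0.001000 W) = 0.02801 mW

0.0280 mW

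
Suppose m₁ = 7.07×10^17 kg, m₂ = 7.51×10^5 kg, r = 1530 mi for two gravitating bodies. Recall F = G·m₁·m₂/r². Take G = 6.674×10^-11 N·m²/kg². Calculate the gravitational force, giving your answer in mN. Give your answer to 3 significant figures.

F is given directly by: F = Gm₁m₂/r².
m₁ = 7.07×10^17 kg; m₂ = 7.51×10^5 kg; r = 1530 mi = 2.462×10^6 m; G = 6.674×10^-11 N·m²/kg².
F = 5.845 N
5.845 N × (1 mN / 0.001000 N) = 5845 mN

5840 mN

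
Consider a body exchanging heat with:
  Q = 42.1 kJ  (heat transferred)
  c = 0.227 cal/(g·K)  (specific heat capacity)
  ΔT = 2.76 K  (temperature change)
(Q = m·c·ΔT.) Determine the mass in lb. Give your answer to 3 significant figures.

35.4 lb

Solving Q = m·c·ΔT for m: m = Q/(c·ΔT).
Q = 42.1 kJ = 42100 J; c = 0.227 cal/(g·K) = 949.8 J/(kg·K); ΔT = 2.76 K.
m = 16.06 kg
16.06 kg × (1 lb / 0.4536 kg) = 35.41 lb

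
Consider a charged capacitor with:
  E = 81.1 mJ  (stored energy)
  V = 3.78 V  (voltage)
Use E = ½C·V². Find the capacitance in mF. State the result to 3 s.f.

Solving E = ½C·V² for C: C = 2E/V².
E = 81.1 mJ = 0.08110 J; V = 3.78 V.
C = 0.01135 F
0.01135 F × (1 mF / 0.001000 F) = 11.35 mF

11.4 mF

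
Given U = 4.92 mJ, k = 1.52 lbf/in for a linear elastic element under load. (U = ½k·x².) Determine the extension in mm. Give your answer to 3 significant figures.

6.08 mm

Rearranging U = ½k·x² for x: x = √(2U/k).
U = 4.92 mJ = 0.004920 J; k = 1.52 lbf/in = 266.2 N/m.
x = 0.006080 m
0.006080 m × (1 mm / 0.001000 m) = 6.080 mm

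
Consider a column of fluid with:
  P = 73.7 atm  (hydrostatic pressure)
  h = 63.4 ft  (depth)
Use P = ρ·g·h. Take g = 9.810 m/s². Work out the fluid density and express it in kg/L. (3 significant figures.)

39.4 kg/L

Rearranging: ρ = P/(g·h).
P = 73.7 atm = 7.468×10^6 Pa; h = 63.4 ft = 19.32 m; g = 9.810 m/s².
ρ = 39392 kg/m³
39392 kg/m³ × (1 kg/L / 1000 kg/m³) = 39.39 kg/L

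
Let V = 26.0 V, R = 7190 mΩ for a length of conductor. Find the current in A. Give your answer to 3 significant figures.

3.62 A

From Ohm's law: I = V/R.
V = 26.0 V; R = 7190 mΩ = 7.190 Ω.
I = 3.616 A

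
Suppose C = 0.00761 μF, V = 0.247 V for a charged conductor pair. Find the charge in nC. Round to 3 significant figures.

1.88 nC

Solving C = Q/V for Q: Q = CV.
C = 0.00761 μF = 7.610×10^-9 F; V = 0.247 V.
Q = 1.880×10^-9 C  (the unit combination reduces to A·s = C)
1.880×10^-9 C × (1 nC / 1.000×10^-9 C) = 1.880 nC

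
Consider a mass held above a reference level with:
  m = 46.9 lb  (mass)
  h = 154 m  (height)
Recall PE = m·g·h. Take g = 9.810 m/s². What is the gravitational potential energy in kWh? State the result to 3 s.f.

PE is given directly by: PE = mgh.
m = 46.9 lb = 21.27 kg; h = 154 m; g = 9.810 m/s².
PE = 32139 J  (the unit combination reduces to kg·m²/s² = J)
32139 J × (1 kWh / 3.600×10^6 J) = 0.008927 kWh

0.00893 kWh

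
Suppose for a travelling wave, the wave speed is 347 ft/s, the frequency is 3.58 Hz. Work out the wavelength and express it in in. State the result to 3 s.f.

1160 in

Rearranging: λ = v/f.
v = 347 ft/s = 105.8 m/s; f = 3.58 Hz.
λ = 29.54 m
29.54 m × (1 in / 0.02540 m) = 1163 in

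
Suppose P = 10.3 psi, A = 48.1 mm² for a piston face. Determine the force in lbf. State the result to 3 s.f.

Rearranging: F = P·A.
P = 10.3 psi = 71016 Pa; A = 48.1 mm² = 4.810×10^-5 m².
F = 3.416 N
3.416 N × (1 lbf / 4.448 N) = 0.7679 lbf

0.768 lbf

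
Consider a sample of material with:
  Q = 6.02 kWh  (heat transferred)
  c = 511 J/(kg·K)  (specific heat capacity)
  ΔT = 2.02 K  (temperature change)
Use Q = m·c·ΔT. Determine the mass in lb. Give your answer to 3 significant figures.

46300 lb

Rearranging: m = Q/(c·ΔT).
Q = 6.02 kWh = 2.167×10^7 J; c = 511 J/(kg·K); ΔT = 2.02 K.
m = 20996 kg
20996 kg × (1 lb / 0.4536 kg) = 46287 lb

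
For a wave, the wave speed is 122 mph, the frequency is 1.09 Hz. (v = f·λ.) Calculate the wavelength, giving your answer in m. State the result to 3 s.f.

Rearranging: λ = v/f.
v = 122 mph = 54.54 m/s; f = 1.09 Hz.
λ = 50.04 m

50.0 m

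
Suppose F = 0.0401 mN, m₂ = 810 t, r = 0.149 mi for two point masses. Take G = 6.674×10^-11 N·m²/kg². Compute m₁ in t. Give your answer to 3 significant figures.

From Newton's law of gravitation: m₁ = F·r²/(G·m₂).
F = 0.0401 mN = 4.010×10^-5 N; m₂ = 810 t = 8.100×10^5 kg; r = 0.149 mi = 239.8 m; G = 6.674×10^-11 N·m²/kg².
m₁ = 42652 kg
42652 kg × (1 t / 1000 kg) = 42.65 t

42.7 t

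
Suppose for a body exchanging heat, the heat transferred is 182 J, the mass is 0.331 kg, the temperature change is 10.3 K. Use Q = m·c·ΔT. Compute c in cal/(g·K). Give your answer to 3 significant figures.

0.0128 cal/(g·K)

Rearranging Q = m·c·ΔT for c: c = Q/(m·ΔT).
Q = 182 J; m = 0.331 kg; ΔT = 10.3 K.
c = 53.38 J/(kg·K)
53.38 J/(kg·K) × (1 cal/(g·K) / 4184 J/(kg·K)) = 0.01276 cal/(g·K)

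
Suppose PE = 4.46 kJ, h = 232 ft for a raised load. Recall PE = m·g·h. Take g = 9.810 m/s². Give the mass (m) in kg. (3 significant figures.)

Solving PE = m·g·h for m: m = PE/(g·h).
PE = 4.46 kJ = 4460 J; h = 232 ft = 70.71 m; g = 9.810 m/s².
m = 6.429 kg

6.43 kg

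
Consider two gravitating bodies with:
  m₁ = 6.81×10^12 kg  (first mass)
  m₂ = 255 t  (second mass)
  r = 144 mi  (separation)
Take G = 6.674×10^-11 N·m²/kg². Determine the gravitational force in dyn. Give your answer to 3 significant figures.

F is given directly by: F = Gm₁m₂/r².
m₁ = 6.81×10^12 kg; m₂ = 255 t = 2.550×10^5 kg; r = 144 mi = 2.317×10^5 m; G = 6.674×10^-11 N·m²/kg².
F = 0.002158 N
0.002158 N × (1 dyn / 1.000×10^-5 N) = 215.8 dyn

216 dyn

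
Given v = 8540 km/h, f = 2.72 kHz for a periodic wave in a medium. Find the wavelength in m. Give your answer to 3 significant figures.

Rearranging v = f·λ for λ: λ = v/f.
v = 8540 km/h = 2372 m/s; f = 2.72 kHz = 2720 Hz.
λ = 0.8721 m

0.872 m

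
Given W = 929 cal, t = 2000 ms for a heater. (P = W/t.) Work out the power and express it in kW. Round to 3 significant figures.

1.94 kW

P is given directly by: P = W/t.
W = 929 cal = 3887 J; t = 2000 ms = 2.000 s.
P = 1943 W  (the unit combination reduces to kg·m²/s³ = W)
1943 W × (1 kW / 1000 W) = 1.943 kW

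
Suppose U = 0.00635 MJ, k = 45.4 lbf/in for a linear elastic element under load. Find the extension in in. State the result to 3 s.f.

Rearranging: x = √(2U/k).
U = 0.00635 MJ = 6350 J; k = 45.4 lbf/in = 7951 N/m.
x = 1.264 m
1.264 m × (1 in / 0.02540 m) = 49.76 in

49.8 in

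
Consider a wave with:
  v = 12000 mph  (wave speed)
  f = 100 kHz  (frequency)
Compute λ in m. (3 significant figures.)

Solving v = f·λ for λ: λ = v/f.
v = 12000 mph = 5364 m/s; f = 100 kHz = 1.000×10^5 Hz.
λ = 0.05364 m

0.0536 m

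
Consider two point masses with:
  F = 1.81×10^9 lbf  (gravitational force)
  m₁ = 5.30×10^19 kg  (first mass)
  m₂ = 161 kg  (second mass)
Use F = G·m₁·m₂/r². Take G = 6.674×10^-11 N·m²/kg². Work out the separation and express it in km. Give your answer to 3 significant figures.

From Newton's law of gravitation: r = √(G·m₁m₂/F).
F = 1.81×10^9 lbf = 8.051×10^9 N; m₁ = 5.30×10^19 kg; m₂ = 161 kg; G = 6.674×10^-11 N·m²/kg².
r = 8.410 m
8.410 m × (1 km / 1000 m) = 0.008410 km

0.00841 km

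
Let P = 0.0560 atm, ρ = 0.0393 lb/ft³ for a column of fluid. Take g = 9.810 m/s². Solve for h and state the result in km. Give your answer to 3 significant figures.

Solving P = ρ·g·h for h: h = P/(ρ·g).
P = 0.0560 atm = 5674 Pa; ρ = 0.0393 lb/ft³ = 0.6295 kg/m³; g = 9.810 m/s².
h = 918.8 m
918.8 m × (1 km / 1000 m) = 0.9188 km

0.919 km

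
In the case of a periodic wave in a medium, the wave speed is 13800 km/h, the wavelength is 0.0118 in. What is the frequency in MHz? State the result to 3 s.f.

12.8 MHz

Solving v = f·λ for f: f = v/λ.
v = 13800 km/h = 3833 m/s; λ = 0.0118 in = 2.997×10^-4 m.
f = 1.279×10^7 Hz
1.279×10^7 Hz × (1 MHz / 1.000×10^6 Hz) = 12.79 MHz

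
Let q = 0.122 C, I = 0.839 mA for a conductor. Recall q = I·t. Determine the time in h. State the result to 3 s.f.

Rearranging q = I·t for t: t = q/I.
q = 0.122 C; I = 0.839 mA = 8.390×10^-4 A.
t = 145.4 s
145.4 s × (1 h / 3600 s) = 0.04039 h

0.0404 h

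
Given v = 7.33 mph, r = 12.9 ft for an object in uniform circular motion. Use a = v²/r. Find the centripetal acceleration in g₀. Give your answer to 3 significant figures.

0.278 g₀

Directly: a = v²/r.
v = 7.33 mph = 3.277 m/s; r = 12.9 ft = 3.932 m.
a = 2.731 m/s²
2.731 m/s² × (1 g₀ / 9.807 m/s²) = 0.2785 g₀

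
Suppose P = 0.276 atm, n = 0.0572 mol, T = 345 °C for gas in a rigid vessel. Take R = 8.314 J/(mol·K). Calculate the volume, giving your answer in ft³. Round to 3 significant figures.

Solving PV = nRT for V: V = nRT/P.
P = 0.276 atm = 27966 Pa; n = 0.0572 mol; T = 345 °C = 618.1 K; R = 8.314 J/(mol·K).
V = 0.01051 m³
0.01051 m³ × (1 ft³ / 0.02832 m³) = 0.3712 ft³

0.371 ft³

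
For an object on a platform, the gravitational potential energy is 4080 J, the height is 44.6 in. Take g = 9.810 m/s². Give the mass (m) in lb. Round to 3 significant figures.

Solving PE = m·g·h for m: m = PE/(g·h).
PE = 4080 J; h = 44.6 in = 1.133 m; g = 9.810 m/s².
m = 367.1 kg
367.1 kg × (1 lb / 0.4536 kg) = 809.4 lb

809 lb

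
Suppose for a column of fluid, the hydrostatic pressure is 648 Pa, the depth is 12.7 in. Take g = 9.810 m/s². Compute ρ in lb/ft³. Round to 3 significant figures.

Rearranging: ρ = P/(g·h).
P = 648 Pa; h = 12.7 in = 0.3226 m; g = 9.810 m/s².
ρ = 204.8 kg/m³
204.8 kg/m³ × (1 lb/ft³ / 16.02 kg/m³) = 12.78 lb/ft³

12.8 lb/ft³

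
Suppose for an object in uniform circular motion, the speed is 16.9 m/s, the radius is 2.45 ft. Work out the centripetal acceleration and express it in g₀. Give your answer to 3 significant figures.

Directly: a = v²/r.
v = 16.9 m/s; r = 2.45 ft = 0.7468 m.
a = 382.5 m/s²
382.5 m/s² × (1 g₀ / 9.807 m/s²) = 39.00 g₀

39.0 g₀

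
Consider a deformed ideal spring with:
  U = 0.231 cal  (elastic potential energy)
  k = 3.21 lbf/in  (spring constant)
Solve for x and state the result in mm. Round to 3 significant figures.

58.6 mm

Solving U = ½k·x² for x: x = √(2U/k).
U = 0.231 cal = 0.9665 J; k = 3.21 lbf/in = 562.2 N/m.
x = 0.05864 m
0.05864 m × (1 mm / 0.001000 m) = 58.64 mm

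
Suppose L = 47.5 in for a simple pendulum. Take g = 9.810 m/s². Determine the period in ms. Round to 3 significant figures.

Directly: T = 2π√(L/g).
L = 47.5 in = 1.206 m; g = 9.810 m/s².
T = 2.203 s
2.203 s × (1 ms / 0.001000 s) = 2203 ms

2200 ms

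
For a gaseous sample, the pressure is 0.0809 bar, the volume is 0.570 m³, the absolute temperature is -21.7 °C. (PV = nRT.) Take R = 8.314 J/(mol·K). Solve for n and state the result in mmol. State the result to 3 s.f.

Solving PV = nRT for n: n = PV/(RT).
P = 0.0809 bar = 8090 Pa; V = 0.570 m³; T = -21.7 °C = 251.4 K; R = 8.314 J/(mol·K).
n = 2.206 mol
2.206 mol × (1 mmol / 0.001000 mol) = 2206 mmol

2210 mmol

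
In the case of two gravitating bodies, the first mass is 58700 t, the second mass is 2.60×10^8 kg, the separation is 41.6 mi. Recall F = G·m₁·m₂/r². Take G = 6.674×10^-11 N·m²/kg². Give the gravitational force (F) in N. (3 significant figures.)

2.27×10^-4 N

From Newton's law of gravitation: F = Gm₁m₂/r².
m₁ = 58700 t = 5.870×10^7 kg; m₂ = 2.60×10^8 kg; r = 41.6 mi = 66949 m; G = 6.674×10^-11 N·m²/kg².
F = 2.273×10^-4 N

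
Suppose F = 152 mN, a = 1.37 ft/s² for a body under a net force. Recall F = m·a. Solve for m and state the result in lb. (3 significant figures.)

From Newton's second law: m = F/a.
F = 152 mN = 0.1520 N; a = 1.37 ft/s² = 0.4176 m/s².
m = 0.3640 kg
0.3640 kg × (1 lb / 0.4536 kg) = 0.8025 lb

0.802 lb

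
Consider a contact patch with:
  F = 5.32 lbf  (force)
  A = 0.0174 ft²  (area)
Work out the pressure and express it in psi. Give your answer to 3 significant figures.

2.12 psi

Directly: P = F/A.
F = 5.32 lbf = 23.66 N; A = 0.0174 ft² = 0.001617 m².
P = 14639 Pa
14639 Pa × (1 psi / 6895 Pa) = 2.123 psi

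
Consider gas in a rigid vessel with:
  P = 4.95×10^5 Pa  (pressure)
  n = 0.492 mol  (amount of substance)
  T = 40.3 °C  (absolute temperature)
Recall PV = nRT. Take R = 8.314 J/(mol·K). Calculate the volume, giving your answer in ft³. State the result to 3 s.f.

From the ideal-gas law: V = nRT/P.
P = 4.95×10^5 Pa; n = 0.492 mol; T = 40.3 °C = 313.4 K; R = 8.314 J/(mol·K).
V = 0.002590 m³
0.002590 m³ × (1 ft³ / 0.02832 m³) = 0.09147 ft³

0.0915 ft³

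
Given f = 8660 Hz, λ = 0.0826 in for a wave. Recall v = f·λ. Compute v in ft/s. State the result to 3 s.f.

59.6 ft/s

v is given directly by: v = fλ.
f = 8660 Hz; λ = 0.0826 in = 0.002098 m.
v = 18.17 m/s
18.17 m/s × (1 ft/s / 0.3048 m/s) = 59.61 ft/s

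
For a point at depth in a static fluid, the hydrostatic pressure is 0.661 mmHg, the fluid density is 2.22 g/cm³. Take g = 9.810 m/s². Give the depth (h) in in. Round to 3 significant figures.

0.159 in

Rearranging P = ρ·g·h for h: h = P/(ρ·g).
P = 0.661 mmHg = 88.13 Pa; ρ = 2.22 g/cm³ = 2220 kg/m³; g = 9.810 m/s².
h = 0.004047 m
0.004047 m × (1 in / 0.02540 m) = 0.1593 in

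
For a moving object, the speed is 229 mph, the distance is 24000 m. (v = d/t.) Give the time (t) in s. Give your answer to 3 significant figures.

Rearranging: t = d/v.
v = 229 mph = 102.4 m/s; d = 24000 m.
t = 234.4 s

234 s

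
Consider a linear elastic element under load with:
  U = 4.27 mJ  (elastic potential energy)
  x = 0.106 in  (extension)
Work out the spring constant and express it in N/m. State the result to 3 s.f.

Solving U = ½k·x² for k: k = 2U/x².
U = 4.27 mJ = 0.004270 J; x = 0.106 in = 0.002692 m.
k = 1178 N/m

1180 N/m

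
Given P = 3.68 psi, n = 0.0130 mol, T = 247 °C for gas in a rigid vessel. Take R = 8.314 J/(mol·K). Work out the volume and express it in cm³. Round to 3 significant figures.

2220 cm³

Solving PV = nRT for V: V = nRT/P.
P = 3.68 psi = 25373 Pa; n = 0.0130 mol; T = 247 °C = 520.1 K; R = 8.314 J/(mol·K).
V = 0.002216 m³
0.002216 m³ × (1 cm³ / 1.000×10^-6 m³) = 2216 cm³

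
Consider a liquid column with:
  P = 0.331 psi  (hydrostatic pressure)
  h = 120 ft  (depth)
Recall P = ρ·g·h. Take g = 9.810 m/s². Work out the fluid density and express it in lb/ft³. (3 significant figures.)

0.397 lb/ft³

Rearranging P = ρ·g·h for ρ: ρ = P/(g·h).
P = 0.331 psi = 2282 Pa; h = 120 ft = 36.58 m; g = 9.810 m/s².
ρ = 6.360 kg/m³
6.360 kg/m³ × (1 lb/ft³ / 16.02 kg/m³) = 0.3971 lb/ft³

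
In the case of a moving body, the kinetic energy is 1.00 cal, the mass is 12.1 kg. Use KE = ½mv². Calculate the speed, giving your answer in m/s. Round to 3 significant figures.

0.832 m/s

Solving KE = ½mv² for v: v = √(2·KE/m).
KE = 1.00 cal = 4.184 J; m = 12.1 kg.
v = 0.8316 m/s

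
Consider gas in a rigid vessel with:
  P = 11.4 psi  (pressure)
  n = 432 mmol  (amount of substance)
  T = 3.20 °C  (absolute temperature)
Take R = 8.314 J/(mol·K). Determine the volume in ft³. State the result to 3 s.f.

0.446 ft³

From the ideal-gas law: V = nRT/P.
P = 11.4 psi = 78600 Pa; n = 432 mmol = 0.4320 mol; T = 3.20 °C = 276.3 K; R = 8.314 J/(mol·K).
V = 0.01263 m³
0.01263 m³ × (1 ft³ / 0.02832 m³) = 0.4459 ft³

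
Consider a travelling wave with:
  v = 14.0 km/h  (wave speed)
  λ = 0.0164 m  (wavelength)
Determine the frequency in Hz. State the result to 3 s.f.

237 Hz

Solving v = f·λ for f: f = v/λ.
v = 14.0 km/h = 3.889 m/s; λ = 0.0164 m.
f = 237.1 Hz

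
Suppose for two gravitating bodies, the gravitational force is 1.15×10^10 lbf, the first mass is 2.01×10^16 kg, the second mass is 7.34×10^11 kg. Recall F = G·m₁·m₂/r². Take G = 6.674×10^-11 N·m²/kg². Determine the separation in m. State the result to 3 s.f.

4390 m

Rearranging: r = √(G·m₁m₂/F).
F = 1.15×10^10 lbf = 5.115×10^10 N; m₁ = 2.01×10^16 kg; m₂ = 7.34×10^11 kg; G = 6.674×10^-11 N·m²/kg².
r = 4387 m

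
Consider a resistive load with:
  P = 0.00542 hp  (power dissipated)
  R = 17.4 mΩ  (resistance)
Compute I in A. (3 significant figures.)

15.2 A

Rearranging: I = √(P/R).
P = 0.00542 hp = 4.042 W; R = 17.4 mΩ = 0.01740 Ω.
I = 15.24 A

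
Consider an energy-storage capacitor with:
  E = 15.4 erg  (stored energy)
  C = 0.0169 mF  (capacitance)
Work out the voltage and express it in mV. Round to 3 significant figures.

Solving E = ½C·V² for V: V = √(2E/C).
E = 15.4 erg = 1.540×10^-6 J; C = 0.0169 mF = 1.690×10^-5 F.
V = 0.4269 V
0.4269 V × (1 mV / 0.001000 V) = 426.9 mV

427 mV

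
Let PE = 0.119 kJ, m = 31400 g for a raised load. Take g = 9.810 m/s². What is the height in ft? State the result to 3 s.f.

Solving PE = m·g·h for h: h = PE/(m·g).
PE = 0.119 kJ = 119.0 J; m = 31400 g = 31.40 kg; g = 9.810 m/s².
h = 0.3863 m
0.3863 m × (1 ft / 0.3048 m) = 1.267 ft

1.27 ft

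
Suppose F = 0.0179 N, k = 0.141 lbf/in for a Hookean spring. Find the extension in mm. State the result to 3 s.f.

0.725 mm

Solving F = k·x for x: x = F/k.
F = 0.0179 N; k = 0.141 lbf/in = 24.69 N/m.
x = 7.249×10^-4 m
7.249×10^-4 m × (1 mm / 0.001000 m) = 0.7249 mm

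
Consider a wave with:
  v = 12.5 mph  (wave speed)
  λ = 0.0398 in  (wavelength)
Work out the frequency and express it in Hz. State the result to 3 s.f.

5530 Hz

Rearranging: f = v/λ.
v = 12.5 mph = 5.588 m/s; λ = 0.0398 in = 0.001011 m.
f = 5528 Hz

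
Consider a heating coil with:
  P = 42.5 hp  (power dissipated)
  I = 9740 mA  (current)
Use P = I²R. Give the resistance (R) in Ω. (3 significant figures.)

Rearranging: R = P/I².
P = 42.5 hp = 31692 W; I = 9740 mA = 9.740 A.
R = 334.1 Ω

334 Ω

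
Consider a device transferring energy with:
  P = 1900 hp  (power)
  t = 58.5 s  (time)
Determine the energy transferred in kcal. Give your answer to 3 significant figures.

19800 kcal

Rearranging P = W/t for W: W = P·t.
P = 1900 hp = 1.417×10^6 W; t = 58.5 s.
W = 8.288×10^7 J
8.288×10^7 J × (1 kcal / 4184 J) = 19810 kcal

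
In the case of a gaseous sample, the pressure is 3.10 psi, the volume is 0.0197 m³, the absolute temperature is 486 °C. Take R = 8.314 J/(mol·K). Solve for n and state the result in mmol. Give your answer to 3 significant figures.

From the ideal-gas law: n = PV/(RT).
P = 3.10 psi = 21374 Pa; V = 0.0197 m³; T = 486 °C = 759.1 K; R = 8.314 J/(mol·K).
n = 0.06671 mol
0.06671 mol × (1 mmol / 0.001000 mol) = 66.71 mmol

66.7 mmol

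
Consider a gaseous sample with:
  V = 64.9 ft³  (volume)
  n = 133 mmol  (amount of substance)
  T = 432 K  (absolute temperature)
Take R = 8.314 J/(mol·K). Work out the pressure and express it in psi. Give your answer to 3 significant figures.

0.0377 psi

From the ideal-gas law: P = nRT/V.
V = 64.9 ft³ = 1.838 m³; n = 133 mmol = 0.1330 mol; T = 432 K; R = 8.314 J/(mol·K).
P = 259.9 Pa  (the unit combination reduces to kg/(m·s²) = Pa)
259.9 Pa × (1 psi / 6895 Pa) = 0.03770 psi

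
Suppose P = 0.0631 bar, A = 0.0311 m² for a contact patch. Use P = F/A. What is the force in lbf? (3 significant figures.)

Rearranging P = F/A for F: F = P·A.
P = 0.0631 bar = 6310 Pa; A = 0.0311 m².
F = 196.2 N  (the unit combination reduces to kg·m/s² = N)
196.2 N × (1 lbf / 4.448 N) = 44.12 lbf

44.1 lbf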